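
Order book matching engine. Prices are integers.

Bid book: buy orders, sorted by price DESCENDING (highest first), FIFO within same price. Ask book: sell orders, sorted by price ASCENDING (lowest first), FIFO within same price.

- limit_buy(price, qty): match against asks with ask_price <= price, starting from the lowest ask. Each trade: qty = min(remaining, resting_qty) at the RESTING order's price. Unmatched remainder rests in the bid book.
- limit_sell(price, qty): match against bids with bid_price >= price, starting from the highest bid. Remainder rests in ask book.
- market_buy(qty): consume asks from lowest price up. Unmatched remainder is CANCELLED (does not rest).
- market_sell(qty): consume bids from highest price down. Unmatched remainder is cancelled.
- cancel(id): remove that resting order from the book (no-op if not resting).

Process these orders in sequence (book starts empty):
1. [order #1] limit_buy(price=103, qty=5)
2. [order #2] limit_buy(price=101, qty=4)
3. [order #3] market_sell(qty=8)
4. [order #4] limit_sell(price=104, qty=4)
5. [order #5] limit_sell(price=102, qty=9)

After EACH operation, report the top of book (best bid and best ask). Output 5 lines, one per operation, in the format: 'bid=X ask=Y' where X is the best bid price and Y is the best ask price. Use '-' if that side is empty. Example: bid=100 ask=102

Answer: bid=103 ask=-
bid=103 ask=-
bid=101 ask=-
bid=101 ask=104
bid=101 ask=102

Derivation:
After op 1 [order #1] limit_buy(price=103, qty=5): fills=none; bids=[#1:5@103] asks=[-]
After op 2 [order #2] limit_buy(price=101, qty=4): fills=none; bids=[#1:5@103 #2:4@101] asks=[-]
After op 3 [order #3] market_sell(qty=8): fills=#1x#3:5@103 #2x#3:3@101; bids=[#2:1@101] asks=[-]
After op 4 [order #4] limit_sell(price=104, qty=4): fills=none; bids=[#2:1@101] asks=[#4:4@104]
After op 5 [order #5] limit_sell(price=102, qty=9): fills=none; bids=[#2:1@101] asks=[#5:9@102 #4:4@104]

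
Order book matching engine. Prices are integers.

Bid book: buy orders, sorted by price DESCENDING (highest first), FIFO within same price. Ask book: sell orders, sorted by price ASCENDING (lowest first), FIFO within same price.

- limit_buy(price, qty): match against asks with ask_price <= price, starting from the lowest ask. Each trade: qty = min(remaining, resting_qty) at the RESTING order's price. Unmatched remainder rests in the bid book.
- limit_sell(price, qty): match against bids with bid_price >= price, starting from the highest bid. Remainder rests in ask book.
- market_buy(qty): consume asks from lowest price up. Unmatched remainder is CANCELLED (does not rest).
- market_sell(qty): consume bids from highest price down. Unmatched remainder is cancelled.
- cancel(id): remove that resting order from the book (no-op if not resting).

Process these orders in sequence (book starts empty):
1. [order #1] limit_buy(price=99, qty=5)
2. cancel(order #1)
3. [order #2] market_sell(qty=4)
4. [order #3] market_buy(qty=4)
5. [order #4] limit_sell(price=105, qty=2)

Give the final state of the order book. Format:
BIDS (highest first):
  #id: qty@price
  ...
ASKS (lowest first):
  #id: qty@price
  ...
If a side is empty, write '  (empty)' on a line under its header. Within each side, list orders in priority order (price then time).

After op 1 [order #1] limit_buy(price=99, qty=5): fills=none; bids=[#1:5@99] asks=[-]
After op 2 cancel(order #1): fills=none; bids=[-] asks=[-]
After op 3 [order #2] market_sell(qty=4): fills=none; bids=[-] asks=[-]
After op 4 [order #3] market_buy(qty=4): fills=none; bids=[-] asks=[-]
After op 5 [order #4] limit_sell(price=105, qty=2): fills=none; bids=[-] asks=[#4:2@105]

Answer: BIDS (highest first):
  (empty)
ASKS (lowest first):
  #4: 2@105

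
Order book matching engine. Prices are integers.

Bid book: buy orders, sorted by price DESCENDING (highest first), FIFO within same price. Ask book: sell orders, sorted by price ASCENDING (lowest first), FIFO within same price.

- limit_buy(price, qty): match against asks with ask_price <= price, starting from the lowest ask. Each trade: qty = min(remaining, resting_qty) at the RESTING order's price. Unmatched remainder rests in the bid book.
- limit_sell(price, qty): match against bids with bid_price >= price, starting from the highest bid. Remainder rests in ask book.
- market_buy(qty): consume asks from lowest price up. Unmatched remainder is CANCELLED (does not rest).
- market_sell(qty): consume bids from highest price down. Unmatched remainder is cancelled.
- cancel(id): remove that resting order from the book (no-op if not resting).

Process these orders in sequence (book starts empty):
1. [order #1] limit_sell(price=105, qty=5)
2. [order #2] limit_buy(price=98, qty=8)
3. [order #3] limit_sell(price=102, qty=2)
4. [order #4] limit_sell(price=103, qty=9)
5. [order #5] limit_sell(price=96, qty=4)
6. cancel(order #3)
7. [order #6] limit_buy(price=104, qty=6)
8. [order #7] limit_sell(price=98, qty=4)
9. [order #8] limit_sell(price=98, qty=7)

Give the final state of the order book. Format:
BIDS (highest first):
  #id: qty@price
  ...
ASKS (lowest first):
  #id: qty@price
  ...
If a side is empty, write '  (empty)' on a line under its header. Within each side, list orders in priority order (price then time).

Answer: BIDS (highest first):
  (empty)
ASKS (lowest first):
  #8: 7@98
  #4: 3@103
  #1: 5@105

Derivation:
After op 1 [order #1] limit_sell(price=105, qty=5): fills=none; bids=[-] asks=[#1:5@105]
After op 2 [order #2] limit_buy(price=98, qty=8): fills=none; bids=[#2:8@98] asks=[#1:5@105]
After op 3 [order #3] limit_sell(price=102, qty=2): fills=none; bids=[#2:8@98] asks=[#3:2@102 #1:5@105]
After op 4 [order #4] limit_sell(price=103, qty=9): fills=none; bids=[#2:8@98] asks=[#3:2@102 #4:9@103 #1:5@105]
After op 5 [order #5] limit_sell(price=96, qty=4): fills=#2x#5:4@98; bids=[#2:4@98] asks=[#3:2@102 #4:9@103 #1:5@105]
After op 6 cancel(order #3): fills=none; bids=[#2:4@98] asks=[#4:9@103 #1:5@105]
After op 7 [order #6] limit_buy(price=104, qty=6): fills=#6x#4:6@103; bids=[#2:4@98] asks=[#4:3@103 #1:5@105]
After op 8 [order #7] limit_sell(price=98, qty=4): fills=#2x#7:4@98; bids=[-] asks=[#4:3@103 #1:5@105]
After op 9 [order #8] limit_sell(price=98, qty=7): fills=none; bids=[-] asks=[#8:7@98 #4:3@103 #1:5@105]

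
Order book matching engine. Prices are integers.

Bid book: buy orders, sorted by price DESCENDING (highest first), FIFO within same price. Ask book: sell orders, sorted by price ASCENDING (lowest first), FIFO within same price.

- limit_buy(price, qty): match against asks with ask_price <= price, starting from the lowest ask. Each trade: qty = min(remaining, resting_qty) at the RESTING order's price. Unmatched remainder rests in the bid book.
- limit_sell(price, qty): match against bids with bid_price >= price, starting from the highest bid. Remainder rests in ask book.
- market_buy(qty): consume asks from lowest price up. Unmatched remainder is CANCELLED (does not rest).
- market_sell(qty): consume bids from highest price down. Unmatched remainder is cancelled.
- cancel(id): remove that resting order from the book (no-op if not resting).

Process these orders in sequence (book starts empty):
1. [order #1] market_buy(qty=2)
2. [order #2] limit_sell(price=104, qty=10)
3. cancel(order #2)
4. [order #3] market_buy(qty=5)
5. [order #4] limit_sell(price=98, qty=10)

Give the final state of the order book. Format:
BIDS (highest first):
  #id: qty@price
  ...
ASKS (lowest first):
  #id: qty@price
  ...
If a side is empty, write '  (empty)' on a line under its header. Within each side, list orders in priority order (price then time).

Answer: BIDS (highest first):
  (empty)
ASKS (lowest first):
  #4: 10@98

Derivation:
After op 1 [order #1] market_buy(qty=2): fills=none; bids=[-] asks=[-]
After op 2 [order #2] limit_sell(price=104, qty=10): fills=none; bids=[-] asks=[#2:10@104]
After op 3 cancel(order #2): fills=none; bids=[-] asks=[-]
After op 4 [order #3] market_buy(qty=5): fills=none; bids=[-] asks=[-]
After op 5 [order #4] limit_sell(price=98, qty=10): fills=none; bids=[-] asks=[#4:10@98]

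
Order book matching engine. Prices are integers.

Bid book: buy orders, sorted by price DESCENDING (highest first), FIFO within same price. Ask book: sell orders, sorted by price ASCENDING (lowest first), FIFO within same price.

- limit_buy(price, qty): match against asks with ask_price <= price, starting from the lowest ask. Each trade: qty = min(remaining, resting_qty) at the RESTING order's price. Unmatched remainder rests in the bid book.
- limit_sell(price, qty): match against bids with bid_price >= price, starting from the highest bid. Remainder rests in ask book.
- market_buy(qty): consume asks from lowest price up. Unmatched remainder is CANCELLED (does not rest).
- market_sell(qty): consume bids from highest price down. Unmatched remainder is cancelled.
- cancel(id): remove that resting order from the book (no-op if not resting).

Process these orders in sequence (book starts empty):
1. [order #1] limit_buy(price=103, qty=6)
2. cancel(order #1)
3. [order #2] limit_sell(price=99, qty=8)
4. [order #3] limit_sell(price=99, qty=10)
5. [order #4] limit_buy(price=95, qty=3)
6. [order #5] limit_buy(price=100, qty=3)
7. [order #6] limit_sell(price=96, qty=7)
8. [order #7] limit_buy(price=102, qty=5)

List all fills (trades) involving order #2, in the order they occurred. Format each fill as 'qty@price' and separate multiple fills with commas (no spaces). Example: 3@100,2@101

Answer: 3@99

Derivation:
After op 1 [order #1] limit_buy(price=103, qty=6): fills=none; bids=[#1:6@103] asks=[-]
After op 2 cancel(order #1): fills=none; bids=[-] asks=[-]
After op 3 [order #2] limit_sell(price=99, qty=8): fills=none; bids=[-] asks=[#2:8@99]
After op 4 [order #3] limit_sell(price=99, qty=10): fills=none; bids=[-] asks=[#2:8@99 #3:10@99]
After op 5 [order #4] limit_buy(price=95, qty=3): fills=none; bids=[#4:3@95] asks=[#2:8@99 #3:10@99]
After op 6 [order #5] limit_buy(price=100, qty=3): fills=#5x#2:3@99; bids=[#4:3@95] asks=[#2:5@99 #3:10@99]
After op 7 [order #6] limit_sell(price=96, qty=7): fills=none; bids=[#4:3@95] asks=[#6:7@96 #2:5@99 #3:10@99]
After op 8 [order #7] limit_buy(price=102, qty=5): fills=#7x#6:5@96; bids=[#4:3@95] asks=[#6:2@96 #2:5@99 #3:10@99]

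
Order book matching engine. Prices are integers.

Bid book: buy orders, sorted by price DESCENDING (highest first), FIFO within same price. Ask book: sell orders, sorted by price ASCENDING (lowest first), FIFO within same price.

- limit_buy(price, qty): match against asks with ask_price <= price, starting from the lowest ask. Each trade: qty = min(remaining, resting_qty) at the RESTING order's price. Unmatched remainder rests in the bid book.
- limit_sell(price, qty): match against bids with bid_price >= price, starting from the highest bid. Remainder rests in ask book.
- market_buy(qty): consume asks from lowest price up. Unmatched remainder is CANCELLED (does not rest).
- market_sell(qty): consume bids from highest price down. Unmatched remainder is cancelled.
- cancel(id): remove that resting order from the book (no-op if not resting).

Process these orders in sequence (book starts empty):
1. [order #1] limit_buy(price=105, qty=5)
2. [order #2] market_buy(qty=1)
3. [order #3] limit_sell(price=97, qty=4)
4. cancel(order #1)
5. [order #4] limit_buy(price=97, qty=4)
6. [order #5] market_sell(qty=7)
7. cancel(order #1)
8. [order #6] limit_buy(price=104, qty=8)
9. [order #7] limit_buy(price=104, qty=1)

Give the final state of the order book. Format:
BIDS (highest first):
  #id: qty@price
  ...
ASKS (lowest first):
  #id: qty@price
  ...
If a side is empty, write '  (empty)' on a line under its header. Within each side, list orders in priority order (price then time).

Answer: BIDS (highest first):
  #6: 8@104
  #7: 1@104
ASKS (lowest first):
  (empty)

Derivation:
After op 1 [order #1] limit_buy(price=105, qty=5): fills=none; bids=[#1:5@105] asks=[-]
After op 2 [order #2] market_buy(qty=1): fills=none; bids=[#1:5@105] asks=[-]
After op 3 [order #3] limit_sell(price=97, qty=4): fills=#1x#3:4@105; bids=[#1:1@105] asks=[-]
After op 4 cancel(order #1): fills=none; bids=[-] asks=[-]
After op 5 [order #4] limit_buy(price=97, qty=4): fills=none; bids=[#4:4@97] asks=[-]
After op 6 [order #5] market_sell(qty=7): fills=#4x#5:4@97; bids=[-] asks=[-]
After op 7 cancel(order #1): fills=none; bids=[-] asks=[-]
After op 8 [order #6] limit_buy(price=104, qty=8): fills=none; bids=[#6:8@104] asks=[-]
After op 9 [order #7] limit_buy(price=104, qty=1): fills=none; bids=[#6:8@104 #7:1@104] asks=[-]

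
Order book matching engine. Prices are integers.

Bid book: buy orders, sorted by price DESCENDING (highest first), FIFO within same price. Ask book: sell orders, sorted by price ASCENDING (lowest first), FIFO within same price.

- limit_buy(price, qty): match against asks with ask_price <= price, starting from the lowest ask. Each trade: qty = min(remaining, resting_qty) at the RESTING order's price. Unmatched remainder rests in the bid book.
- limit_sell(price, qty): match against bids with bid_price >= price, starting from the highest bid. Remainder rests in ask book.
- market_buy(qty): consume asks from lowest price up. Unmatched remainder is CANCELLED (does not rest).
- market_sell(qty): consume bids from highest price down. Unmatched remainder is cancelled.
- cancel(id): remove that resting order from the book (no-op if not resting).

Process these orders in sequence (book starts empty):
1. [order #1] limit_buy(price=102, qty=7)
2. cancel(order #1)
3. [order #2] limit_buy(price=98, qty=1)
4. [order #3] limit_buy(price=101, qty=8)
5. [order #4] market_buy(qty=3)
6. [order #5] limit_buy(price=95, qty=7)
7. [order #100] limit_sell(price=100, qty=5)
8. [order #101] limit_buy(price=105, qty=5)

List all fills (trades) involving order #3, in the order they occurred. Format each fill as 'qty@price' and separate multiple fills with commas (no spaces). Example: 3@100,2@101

After op 1 [order #1] limit_buy(price=102, qty=7): fills=none; bids=[#1:7@102] asks=[-]
After op 2 cancel(order #1): fills=none; bids=[-] asks=[-]
After op 3 [order #2] limit_buy(price=98, qty=1): fills=none; bids=[#2:1@98] asks=[-]
After op 4 [order #3] limit_buy(price=101, qty=8): fills=none; bids=[#3:8@101 #2:1@98] asks=[-]
After op 5 [order #4] market_buy(qty=3): fills=none; bids=[#3:8@101 #2:1@98] asks=[-]
After op 6 [order #5] limit_buy(price=95, qty=7): fills=none; bids=[#3:8@101 #2:1@98 #5:7@95] asks=[-]
After op 7 [order #100] limit_sell(price=100, qty=5): fills=#3x#100:5@101; bids=[#3:3@101 #2:1@98 #5:7@95] asks=[-]
After op 8 [order #101] limit_buy(price=105, qty=5): fills=none; bids=[#101:5@105 #3:3@101 #2:1@98 #5:7@95] asks=[-]

Answer: 5@101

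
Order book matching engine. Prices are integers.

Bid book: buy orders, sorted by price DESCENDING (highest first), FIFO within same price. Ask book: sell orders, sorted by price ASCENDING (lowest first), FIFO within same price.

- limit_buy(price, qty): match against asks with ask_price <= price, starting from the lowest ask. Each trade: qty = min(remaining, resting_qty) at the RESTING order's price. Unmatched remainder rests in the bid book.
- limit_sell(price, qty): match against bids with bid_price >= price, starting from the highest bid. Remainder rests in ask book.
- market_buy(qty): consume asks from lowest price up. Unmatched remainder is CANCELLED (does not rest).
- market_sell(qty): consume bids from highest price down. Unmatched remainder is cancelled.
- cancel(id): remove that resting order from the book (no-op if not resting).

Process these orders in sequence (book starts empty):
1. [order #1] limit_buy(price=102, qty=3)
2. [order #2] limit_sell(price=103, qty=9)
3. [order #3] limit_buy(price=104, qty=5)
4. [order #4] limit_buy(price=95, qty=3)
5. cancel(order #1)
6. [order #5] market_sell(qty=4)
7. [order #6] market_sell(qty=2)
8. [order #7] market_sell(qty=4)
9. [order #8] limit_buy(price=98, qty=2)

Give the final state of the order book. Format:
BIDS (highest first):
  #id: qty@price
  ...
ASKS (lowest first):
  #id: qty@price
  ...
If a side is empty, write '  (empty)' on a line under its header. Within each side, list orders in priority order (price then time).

After op 1 [order #1] limit_buy(price=102, qty=3): fills=none; bids=[#1:3@102] asks=[-]
After op 2 [order #2] limit_sell(price=103, qty=9): fills=none; bids=[#1:3@102] asks=[#2:9@103]
After op 3 [order #3] limit_buy(price=104, qty=5): fills=#3x#2:5@103; bids=[#1:3@102] asks=[#2:4@103]
After op 4 [order #4] limit_buy(price=95, qty=3): fills=none; bids=[#1:3@102 #4:3@95] asks=[#2:4@103]
After op 5 cancel(order #1): fills=none; bids=[#4:3@95] asks=[#2:4@103]
After op 6 [order #5] market_sell(qty=4): fills=#4x#5:3@95; bids=[-] asks=[#2:4@103]
After op 7 [order #6] market_sell(qty=2): fills=none; bids=[-] asks=[#2:4@103]
After op 8 [order #7] market_sell(qty=4): fills=none; bids=[-] asks=[#2:4@103]
After op 9 [order #8] limit_buy(price=98, qty=2): fills=none; bids=[#8:2@98] asks=[#2:4@103]

Answer: BIDS (highest first):
  #8: 2@98
ASKS (lowest first):
  #2: 4@103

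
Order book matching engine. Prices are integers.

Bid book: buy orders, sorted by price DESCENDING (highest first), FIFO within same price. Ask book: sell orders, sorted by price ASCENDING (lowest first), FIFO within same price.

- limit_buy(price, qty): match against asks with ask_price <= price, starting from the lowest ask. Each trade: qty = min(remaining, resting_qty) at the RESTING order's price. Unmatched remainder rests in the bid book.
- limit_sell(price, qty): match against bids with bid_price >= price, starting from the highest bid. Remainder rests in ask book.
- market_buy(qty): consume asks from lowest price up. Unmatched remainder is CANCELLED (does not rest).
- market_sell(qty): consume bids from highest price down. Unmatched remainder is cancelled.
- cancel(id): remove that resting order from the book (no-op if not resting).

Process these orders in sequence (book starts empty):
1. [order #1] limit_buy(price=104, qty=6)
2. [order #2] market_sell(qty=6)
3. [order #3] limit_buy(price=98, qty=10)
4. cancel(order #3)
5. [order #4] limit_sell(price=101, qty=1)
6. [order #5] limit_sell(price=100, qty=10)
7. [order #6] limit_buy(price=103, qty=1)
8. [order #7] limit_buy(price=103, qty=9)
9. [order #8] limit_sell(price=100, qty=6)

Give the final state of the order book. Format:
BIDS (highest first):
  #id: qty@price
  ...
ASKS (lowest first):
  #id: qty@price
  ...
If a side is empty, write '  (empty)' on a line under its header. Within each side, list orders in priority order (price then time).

After op 1 [order #1] limit_buy(price=104, qty=6): fills=none; bids=[#1:6@104] asks=[-]
After op 2 [order #2] market_sell(qty=6): fills=#1x#2:6@104; bids=[-] asks=[-]
After op 3 [order #3] limit_buy(price=98, qty=10): fills=none; bids=[#3:10@98] asks=[-]
After op 4 cancel(order #3): fills=none; bids=[-] asks=[-]
After op 5 [order #4] limit_sell(price=101, qty=1): fills=none; bids=[-] asks=[#4:1@101]
After op 6 [order #5] limit_sell(price=100, qty=10): fills=none; bids=[-] asks=[#5:10@100 #4:1@101]
After op 7 [order #6] limit_buy(price=103, qty=1): fills=#6x#5:1@100; bids=[-] asks=[#5:9@100 #4:1@101]
After op 8 [order #7] limit_buy(price=103, qty=9): fills=#7x#5:9@100; bids=[-] asks=[#4:1@101]
After op 9 [order #8] limit_sell(price=100, qty=6): fills=none; bids=[-] asks=[#8:6@100 #4:1@101]

Answer: BIDS (highest first):
  (empty)
ASKS (lowest first):
  #8: 6@100
  #4: 1@101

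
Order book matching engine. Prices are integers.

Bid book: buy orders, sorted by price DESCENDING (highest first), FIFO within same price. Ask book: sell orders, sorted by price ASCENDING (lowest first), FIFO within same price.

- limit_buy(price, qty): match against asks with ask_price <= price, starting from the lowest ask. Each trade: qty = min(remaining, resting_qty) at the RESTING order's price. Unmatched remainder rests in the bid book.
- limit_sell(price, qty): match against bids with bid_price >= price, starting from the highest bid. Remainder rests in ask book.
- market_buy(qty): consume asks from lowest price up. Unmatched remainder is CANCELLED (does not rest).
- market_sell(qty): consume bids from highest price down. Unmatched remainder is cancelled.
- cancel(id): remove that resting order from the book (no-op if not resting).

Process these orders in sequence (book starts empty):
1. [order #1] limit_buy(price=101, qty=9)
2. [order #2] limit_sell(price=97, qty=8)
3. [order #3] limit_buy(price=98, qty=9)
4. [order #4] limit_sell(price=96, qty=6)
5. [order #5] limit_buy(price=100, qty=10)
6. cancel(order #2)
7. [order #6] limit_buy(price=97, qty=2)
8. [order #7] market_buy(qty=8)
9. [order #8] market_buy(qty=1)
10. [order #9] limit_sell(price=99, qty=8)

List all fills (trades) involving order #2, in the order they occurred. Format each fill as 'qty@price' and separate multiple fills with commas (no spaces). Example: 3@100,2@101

Answer: 8@101

Derivation:
After op 1 [order #1] limit_buy(price=101, qty=9): fills=none; bids=[#1:9@101] asks=[-]
After op 2 [order #2] limit_sell(price=97, qty=8): fills=#1x#2:8@101; bids=[#1:1@101] asks=[-]
After op 3 [order #3] limit_buy(price=98, qty=9): fills=none; bids=[#1:1@101 #3:9@98] asks=[-]
After op 4 [order #4] limit_sell(price=96, qty=6): fills=#1x#4:1@101 #3x#4:5@98; bids=[#3:4@98] asks=[-]
After op 5 [order #5] limit_buy(price=100, qty=10): fills=none; bids=[#5:10@100 #3:4@98] asks=[-]
After op 6 cancel(order #2): fills=none; bids=[#5:10@100 #3:4@98] asks=[-]
After op 7 [order #6] limit_buy(price=97, qty=2): fills=none; bids=[#5:10@100 #3:4@98 #6:2@97] asks=[-]
After op 8 [order #7] market_buy(qty=8): fills=none; bids=[#5:10@100 #3:4@98 #6:2@97] asks=[-]
After op 9 [order #8] market_buy(qty=1): fills=none; bids=[#5:10@100 #3:4@98 #6:2@97] asks=[-]
After op 10 [order #9] limit_sell(price=99, qty=8): fills=#5x#9:8@100; bids=[#5:2@100 #3:4@98 #6:2@97] asks=[-]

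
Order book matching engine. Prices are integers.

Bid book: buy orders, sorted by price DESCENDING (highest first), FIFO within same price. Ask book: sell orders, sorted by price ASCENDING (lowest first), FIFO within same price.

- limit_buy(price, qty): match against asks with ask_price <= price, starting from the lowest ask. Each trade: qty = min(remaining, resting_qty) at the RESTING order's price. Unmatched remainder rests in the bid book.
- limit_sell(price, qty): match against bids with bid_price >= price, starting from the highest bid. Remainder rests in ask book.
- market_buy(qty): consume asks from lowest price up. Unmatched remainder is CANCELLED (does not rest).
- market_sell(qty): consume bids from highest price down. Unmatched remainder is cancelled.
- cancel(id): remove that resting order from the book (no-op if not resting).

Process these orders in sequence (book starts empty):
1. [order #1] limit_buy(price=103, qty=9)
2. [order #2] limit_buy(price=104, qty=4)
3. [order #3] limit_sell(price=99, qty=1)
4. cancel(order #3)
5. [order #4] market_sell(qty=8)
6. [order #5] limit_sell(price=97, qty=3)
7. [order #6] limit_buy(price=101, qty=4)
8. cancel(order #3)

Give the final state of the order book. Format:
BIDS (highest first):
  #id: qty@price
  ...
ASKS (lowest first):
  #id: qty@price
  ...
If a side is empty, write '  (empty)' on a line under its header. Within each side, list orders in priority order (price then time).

Answer: BIDS (highest first):
  #1: 1@103
  #6: 4@101
ASKS (lowest first):
  (empty)

Derivation:
After op 1 [order #1] limit_buy(price=103, qty=9): fills=none; bids=[#1:9@103] asks=[-]
After op 2 [order #2] limit_buy(price=104, qty=4): fills=none; bids=[#2:4@104 #1:9@103] asks=[-]
After op 3 [order #3] limit_sell(price=99, qty=1): fills=#2x#3:1@104; bids=[#2:3@104 #1:9@103] asks=[-]
After op 4 cancel(order #3): fills=none; bids=[#2:3@104 #1:9@103] asks=[-]
After op 5 [order #4] market_sell(qty=8): fills=#2x#4:3@104 #1x#4:5@103; bids=[#1:4@103] asks=[-]
After op 6 [order #5] limit_sell(price=97, qty=3): fills=#1x#5:3@103; bids=[#1:1@103] asks=[-]
After op 7 [order #6] limit_buy(price=101, qty=4): fills=none; bids=[#1:1@103 #6:4@101] asks=[-]
After op 8 cancel(order #3): fills=none; bids=[#1:1@103 #6:4@101] asks=[-]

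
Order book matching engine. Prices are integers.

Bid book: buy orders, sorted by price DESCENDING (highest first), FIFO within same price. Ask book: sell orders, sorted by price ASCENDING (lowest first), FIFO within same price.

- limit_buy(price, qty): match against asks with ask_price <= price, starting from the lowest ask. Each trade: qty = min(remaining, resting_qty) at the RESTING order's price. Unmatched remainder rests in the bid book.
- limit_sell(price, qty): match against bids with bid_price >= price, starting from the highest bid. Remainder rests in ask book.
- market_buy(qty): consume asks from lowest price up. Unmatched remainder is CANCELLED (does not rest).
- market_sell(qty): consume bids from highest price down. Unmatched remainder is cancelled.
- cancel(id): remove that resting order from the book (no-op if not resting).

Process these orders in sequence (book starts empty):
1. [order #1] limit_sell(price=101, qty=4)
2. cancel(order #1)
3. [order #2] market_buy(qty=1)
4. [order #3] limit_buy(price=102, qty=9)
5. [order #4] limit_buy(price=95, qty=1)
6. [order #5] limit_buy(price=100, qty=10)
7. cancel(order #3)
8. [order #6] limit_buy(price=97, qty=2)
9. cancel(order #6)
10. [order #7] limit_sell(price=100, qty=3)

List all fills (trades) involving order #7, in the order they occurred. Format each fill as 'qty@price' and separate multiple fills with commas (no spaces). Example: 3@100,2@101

After op 1 [order #1] limit_sell(price=101, qty=4): fills=none; bids=[-] asks=[#1:4@101]
After op 2 cancel(order #1): fills=none; bids=[-] asks=[-]
After op 3 [order #2] market_buy(qty=1): fills=none; bids=[-] asks=[-]
After op 4 [order #3] limit_buy(price=102, qty=9): fills=none; bids=[#3:9@102] asks=[-]
After op 5 [order #4] limit_buy(price=95, qty=1): fills=none; bids=[#3:9@102 #4:1@95] asks=[-]
After op 6 [order #5] limit_buy(price=100, qty=10): fills=none; bids=[#3:9@102 #5:10@100 #4:1@95] asks=[-]
After op 7 cancel(order #3): fills=none; bids=[#5:10@100 #4:1@95] asks=[-]
After op 8 [order #6] limit_buy(price=97, qty=2): fills=none; bids=[#5:10@100 #6:2@97 #4:1@95] asks=[-]
After op 9 cancel(order #6): fills=none; bids=[#5:10@100 #4:1@95] asks=[-]
After op 10 [order #7] limit_sell(price=100, qty=3): fills=#5x#7:3@100; bids=[#5:7@100 #4:1@95] asks=[-]

Answer: 3@100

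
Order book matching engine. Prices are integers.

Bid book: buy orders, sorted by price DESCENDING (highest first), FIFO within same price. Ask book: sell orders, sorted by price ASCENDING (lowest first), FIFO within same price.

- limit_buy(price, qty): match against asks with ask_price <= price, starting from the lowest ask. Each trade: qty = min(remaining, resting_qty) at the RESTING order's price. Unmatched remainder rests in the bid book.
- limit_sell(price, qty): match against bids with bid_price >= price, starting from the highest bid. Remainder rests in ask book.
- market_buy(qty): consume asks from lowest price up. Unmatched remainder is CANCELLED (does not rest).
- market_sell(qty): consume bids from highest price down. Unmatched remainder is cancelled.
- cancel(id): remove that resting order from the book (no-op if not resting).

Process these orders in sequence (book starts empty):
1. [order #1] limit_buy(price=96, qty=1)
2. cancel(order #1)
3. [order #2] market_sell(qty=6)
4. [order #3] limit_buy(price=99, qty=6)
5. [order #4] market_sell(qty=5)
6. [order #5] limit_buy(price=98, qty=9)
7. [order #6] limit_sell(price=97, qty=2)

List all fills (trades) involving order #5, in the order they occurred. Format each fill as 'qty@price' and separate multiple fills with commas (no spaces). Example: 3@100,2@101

After op 1 [order #1] limit_buy(price=96, qty=1): fills=none; bids=[#1:1@96] asks=[-]
After op 2 cancel(order #1): fills=none; bids=[-] asks=[-]
After op 3 [order #2] market_sell(qty=6): fills=none; bids=[-] asks=[-]
After op 4 [order #3] limit_buy(price=99, qty=6): fills=none; bids=[#3:6@99] asks=[-]
After op 5 [order #4] market_sell(qty=5): fills=#3x#4:5@99; bids=[#3:1@99] asks=[-]
After op 6 [order #5] limit_buy(price=98, qty=9): fills=none; bids=[#3:1@99 #5:9@98] asks=[-]
After op 7 [order #6] limit_sell(price=97, qty=2): fills=#3x#6:1@99 #5x#6:1@98; bids=[#5:8@98] asks=[-]

Answer: 1@98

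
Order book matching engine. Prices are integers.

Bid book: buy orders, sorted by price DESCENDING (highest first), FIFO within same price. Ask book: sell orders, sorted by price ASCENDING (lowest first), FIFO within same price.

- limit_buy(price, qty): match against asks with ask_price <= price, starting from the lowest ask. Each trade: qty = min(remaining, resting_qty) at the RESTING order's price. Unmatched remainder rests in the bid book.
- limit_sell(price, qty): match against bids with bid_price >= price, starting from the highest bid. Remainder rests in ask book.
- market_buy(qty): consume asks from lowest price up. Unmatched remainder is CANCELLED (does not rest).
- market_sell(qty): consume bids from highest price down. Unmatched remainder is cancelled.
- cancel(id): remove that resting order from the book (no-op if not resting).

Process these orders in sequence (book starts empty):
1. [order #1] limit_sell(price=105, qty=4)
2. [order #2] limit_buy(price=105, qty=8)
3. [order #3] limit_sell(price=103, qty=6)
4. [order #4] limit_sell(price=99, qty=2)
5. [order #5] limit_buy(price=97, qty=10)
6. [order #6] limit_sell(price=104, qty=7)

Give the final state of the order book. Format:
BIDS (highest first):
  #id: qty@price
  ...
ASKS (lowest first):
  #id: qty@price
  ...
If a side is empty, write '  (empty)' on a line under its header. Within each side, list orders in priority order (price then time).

After op 1 [order #1] limit_sell(price=105, qty=4): fills=none; bids=[-] asks=[#1:4@105]
After op 2 [order #2] limit_buy(price=105, qty=8): fills=#2x#1:4@105; bids=[#2:4@105] asks=[-]
After op 3 [order #3] limit_sell(price=103, qty=6): fills=#2x#3:4@105; bids=[-] asks=[#3:2@103]
After op 4 [order #4] limit_sell(price=99, qty=2): fills=none; bids=[-] asks=[#4:2@99 #3:2@103]
After op 5 [order #5] limit_buy(price=97, qty=10): fills=none; bids=[#5:10@97] asks=[#4:2@99 #3:2@103]
After op 6 [order #6] limit_sell(price=104, qty=7): fills=none; bids=[#5:10@97] asks=[#4:2@99 #3:2@103 #6:7@104]

Answer: BIDS (highest first):
  #5: 10@97
ASKS (lowest first):
  #4: 2@99
  #3: 2@103
  #6: 7@104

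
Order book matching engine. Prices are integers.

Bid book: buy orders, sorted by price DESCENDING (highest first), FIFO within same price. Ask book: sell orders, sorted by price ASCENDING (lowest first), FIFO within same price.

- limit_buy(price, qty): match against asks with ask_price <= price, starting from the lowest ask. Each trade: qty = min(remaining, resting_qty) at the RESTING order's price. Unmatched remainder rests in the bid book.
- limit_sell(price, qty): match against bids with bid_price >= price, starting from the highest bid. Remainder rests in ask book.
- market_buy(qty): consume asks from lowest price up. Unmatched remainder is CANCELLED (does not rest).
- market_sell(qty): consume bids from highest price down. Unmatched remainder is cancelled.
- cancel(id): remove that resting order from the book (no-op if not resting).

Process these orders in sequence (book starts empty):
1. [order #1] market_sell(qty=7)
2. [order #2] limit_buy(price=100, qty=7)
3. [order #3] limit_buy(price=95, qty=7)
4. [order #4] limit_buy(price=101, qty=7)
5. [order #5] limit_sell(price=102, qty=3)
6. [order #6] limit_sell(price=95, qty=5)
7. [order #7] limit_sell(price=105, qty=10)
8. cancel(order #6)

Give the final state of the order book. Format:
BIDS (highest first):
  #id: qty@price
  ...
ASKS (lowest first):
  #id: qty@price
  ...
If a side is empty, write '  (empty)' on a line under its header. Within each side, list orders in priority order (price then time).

After op 1 [order #1] market_sell(qty=7): fills=none; bids=[-] asks=[-]
After op 2 [order #2] limit_buy(price=100, qty=7): fills=none; bids=[#2:7@100] asks=[-]
After op 3 [order #3] limit_buy(price=95, qty=7): fills=none; bids=[#2:7@100 #3:7@95] asks=[-]
After op 4 [order #4] limit_buy(price=101, qty=7): fills=none; bids=[#4:7@101 #2:7@100 #3:7@95] asks=[-]
After op 5 [order #5] limit_sell(price=102, qty=3): fills=none; bids=[#4:7@101 #2:7@100 #3:7@95] asks=[#5:3@102]
After op 6 [order #6] limit_sell(price=95, qty=5): fills=#4x#6:5@101; bids=[#4:2@101 #2:7@100 #3:7@95] asks=[#5:3@102]
After op 7 [order #7] limit_sell(price=105, qty=10): fills=none; bids=[#4:2@101 #2:7@100 #3:7@95] asks=[#5:3@102 #7:10@105]
After op 8 cancel(order #6): fills=none; bids=[#4:2@101 #2:7@100 #3:7@95] asks=[#5:3@102 #7:10@105]

Answer: BIDS (highest first):
  #4: 2@101
  #2: 7@100
  #3: 7@95
ASKS (lowest first):
  #5: 3@102
  #7: 10@105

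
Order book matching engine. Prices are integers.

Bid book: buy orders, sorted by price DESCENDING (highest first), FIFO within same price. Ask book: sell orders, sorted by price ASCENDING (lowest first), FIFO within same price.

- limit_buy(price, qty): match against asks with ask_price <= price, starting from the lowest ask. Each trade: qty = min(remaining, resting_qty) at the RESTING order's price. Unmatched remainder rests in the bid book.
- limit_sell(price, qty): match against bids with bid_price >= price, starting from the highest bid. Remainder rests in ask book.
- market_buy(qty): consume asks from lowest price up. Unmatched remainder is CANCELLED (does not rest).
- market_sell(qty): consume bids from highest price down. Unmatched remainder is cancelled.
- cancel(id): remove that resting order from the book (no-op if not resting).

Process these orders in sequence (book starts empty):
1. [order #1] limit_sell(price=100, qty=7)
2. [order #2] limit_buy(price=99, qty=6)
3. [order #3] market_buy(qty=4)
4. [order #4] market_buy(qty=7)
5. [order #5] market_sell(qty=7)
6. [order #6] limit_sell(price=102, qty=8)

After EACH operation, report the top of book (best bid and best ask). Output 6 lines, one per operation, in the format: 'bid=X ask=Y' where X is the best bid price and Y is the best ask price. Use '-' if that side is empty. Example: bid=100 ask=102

After op 1 [order #1] limit_sell(price=100, qty=7): fills=none; bids=[-] asks=[#1:7@100]
After op 2 [order #2] limit_buy(price=99, qty=6): fills=none; bids=[#2:6@99] asks=[#1:7@100]
After op 3 [order #3] market_buy(qty=4): fills=#3x#1:4@100; bids=[#2:6@99] asks=[#1:3@100]
After op 4 [order #4] market_buy(qty=7): fills=#4x#1:3@100; bids=[#2:6@99] asks=[-]
After op 5 [order #5] market_sell(qty=7): fills=#2x#5:6@99; bids=[-] asks=[-]
After op 6 [order #6] limit_sell(price=102, qty=8): fills=none; bids=[-] asks=[#6:8@102]

Answer: bid=- ask=100
bid=99 ask=100
bid=99 ask=100
bid=99 ask=-
bid=- ask=-
bid=- ask=102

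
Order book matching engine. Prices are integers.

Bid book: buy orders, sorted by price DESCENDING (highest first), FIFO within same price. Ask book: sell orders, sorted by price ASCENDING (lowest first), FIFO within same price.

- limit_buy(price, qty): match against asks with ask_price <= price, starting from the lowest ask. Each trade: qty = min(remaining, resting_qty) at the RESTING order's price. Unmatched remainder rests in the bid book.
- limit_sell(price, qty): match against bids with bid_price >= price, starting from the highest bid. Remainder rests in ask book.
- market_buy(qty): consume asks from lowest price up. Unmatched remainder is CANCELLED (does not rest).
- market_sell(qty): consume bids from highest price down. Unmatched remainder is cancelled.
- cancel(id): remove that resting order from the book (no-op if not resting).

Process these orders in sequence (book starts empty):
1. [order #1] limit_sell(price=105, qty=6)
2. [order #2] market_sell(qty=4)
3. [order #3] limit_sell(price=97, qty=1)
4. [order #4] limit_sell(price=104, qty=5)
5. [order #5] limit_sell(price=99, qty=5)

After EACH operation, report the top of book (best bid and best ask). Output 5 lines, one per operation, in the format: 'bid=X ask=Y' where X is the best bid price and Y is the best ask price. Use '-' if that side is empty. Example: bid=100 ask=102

After op 1 [order #1] limit_sell(price=105, qty=6): fills=none; bids=[-] asks=[#1:6@105]
After op 2 [order #2] market_sell(qty=4): fills=none; bids=[-] asks=[#1:6@105]
After op 3 [order #3] limit_sell(price=97, qty=1): fills=none; bids=[-] asks=[#3:1@97 #1:6@105]
After op 4 [order #4] limit_sell(price=104, qty=5): fills=none; bids=[-] asks=[#3:1@97 #4:5@104 #1:6@105]
After op 5 [order #5] limit_sell(price=99, qty=5): fills=none; bids=[-] asks=[#3:1@97 #5:5@99 #4:5@104 #1:6@105]

Answer: bid=- ask=105
bid=- ask=105
bid=- ask=97
bid=- ask=97
bid=- ask=97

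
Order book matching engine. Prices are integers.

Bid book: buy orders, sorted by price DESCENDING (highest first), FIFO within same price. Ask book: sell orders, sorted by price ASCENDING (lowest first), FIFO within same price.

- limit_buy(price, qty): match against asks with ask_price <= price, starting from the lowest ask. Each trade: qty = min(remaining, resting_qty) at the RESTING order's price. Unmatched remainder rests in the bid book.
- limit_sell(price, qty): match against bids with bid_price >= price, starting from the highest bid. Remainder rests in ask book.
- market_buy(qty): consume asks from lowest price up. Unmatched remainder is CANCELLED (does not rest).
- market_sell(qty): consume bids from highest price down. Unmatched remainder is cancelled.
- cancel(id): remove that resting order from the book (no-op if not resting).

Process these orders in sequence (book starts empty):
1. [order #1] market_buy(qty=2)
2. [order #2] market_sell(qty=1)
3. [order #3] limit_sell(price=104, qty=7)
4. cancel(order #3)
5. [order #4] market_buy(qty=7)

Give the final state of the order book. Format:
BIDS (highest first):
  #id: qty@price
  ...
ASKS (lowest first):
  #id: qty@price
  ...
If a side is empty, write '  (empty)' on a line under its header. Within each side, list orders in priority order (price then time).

After op 1 [order #1] market_buy(qty=2): fills=none; bids=[-] asks=[-]
After op 2 [order #2] market_sell(qty=1): fills=none; bids=[-] asks=[-]
After op 3 [order #3] limit_sell(price=104, qty=7): fills=none; bids=[-] asks=[#3:7@104]
After op 4 cancel(order #3): fills=none; bids=[-] asks=[-]
After op 5 [order #4] market_buy(qty=7): fills=none; bids=[-] asks=[-]

Answer: BIDS (highest first):
  (empty)
ASKS (lowest first):
  (empty)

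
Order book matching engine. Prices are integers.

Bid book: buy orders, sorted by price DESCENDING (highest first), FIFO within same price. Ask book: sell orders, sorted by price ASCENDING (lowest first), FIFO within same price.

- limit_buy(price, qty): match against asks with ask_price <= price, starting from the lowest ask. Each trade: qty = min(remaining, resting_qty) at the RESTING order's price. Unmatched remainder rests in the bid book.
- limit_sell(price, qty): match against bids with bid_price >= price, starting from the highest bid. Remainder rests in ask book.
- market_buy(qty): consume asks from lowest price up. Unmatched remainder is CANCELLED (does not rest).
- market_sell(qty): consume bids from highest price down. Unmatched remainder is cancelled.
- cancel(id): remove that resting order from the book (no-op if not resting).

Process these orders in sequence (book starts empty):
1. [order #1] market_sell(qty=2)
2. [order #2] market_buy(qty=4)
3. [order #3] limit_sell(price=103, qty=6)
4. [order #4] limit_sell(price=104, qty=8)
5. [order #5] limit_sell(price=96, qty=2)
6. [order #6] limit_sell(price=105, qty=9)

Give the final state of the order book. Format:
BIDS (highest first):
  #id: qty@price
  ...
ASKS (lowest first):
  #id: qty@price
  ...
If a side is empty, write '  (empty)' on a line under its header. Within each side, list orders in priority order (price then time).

After op 1 [order #1] market_sell(qty=2): fills=none; bids=[-] asks=[-]
After op 2 [order #2] market_buy(qty=4): fills=none; bids=[-] asks=[-]
After op 3 [order #3] limit_sell(price=103, qty=6): fills=none; bids=[-] asks=[#3:6@103]
After op 4 [order #4] limit_sell(price=104, qty=8): fills=none; bids=[-] asks=[#3:6@103 #4:8@104]
After op 5 [order #5] limit_sell(price=96, qty=2): fills=none; bids=[-] asks=[#5:2@96 #3:6@103 #4:8@104]
After op 6 [order #6] limit_sell(price=105, qty=9): fills=none; bids=[-] asks=[#5:2@96 #3:6@103 #4:8@104 #6:9@105]

Answer: BIDS (highest first):
  (empty)
ASKS (lowest first):
  #5: 2@96
  #3: 6@103
  #4: 8@104
  #6: 9@105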